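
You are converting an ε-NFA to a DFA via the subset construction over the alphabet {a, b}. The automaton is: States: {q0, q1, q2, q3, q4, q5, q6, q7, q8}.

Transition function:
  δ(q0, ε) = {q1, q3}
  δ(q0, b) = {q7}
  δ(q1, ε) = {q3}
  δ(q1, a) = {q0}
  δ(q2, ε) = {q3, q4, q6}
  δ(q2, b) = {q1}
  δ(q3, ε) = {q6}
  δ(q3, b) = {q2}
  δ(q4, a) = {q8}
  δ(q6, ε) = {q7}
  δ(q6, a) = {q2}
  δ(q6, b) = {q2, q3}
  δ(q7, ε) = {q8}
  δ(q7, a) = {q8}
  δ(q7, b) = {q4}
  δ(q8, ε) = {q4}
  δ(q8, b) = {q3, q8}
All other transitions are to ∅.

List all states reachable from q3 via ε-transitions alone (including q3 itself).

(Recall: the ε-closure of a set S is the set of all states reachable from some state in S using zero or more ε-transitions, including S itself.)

{q3, q4, q6, q7, q8}

Start with {q3}.
From q3 via ε: add q6.
From q6 via ε: add q7.
From q7 via ε: add q8.
From q8 via ε: add q4.
No new states can be added; the closed set is {q3, q4, q6, q7, q8}.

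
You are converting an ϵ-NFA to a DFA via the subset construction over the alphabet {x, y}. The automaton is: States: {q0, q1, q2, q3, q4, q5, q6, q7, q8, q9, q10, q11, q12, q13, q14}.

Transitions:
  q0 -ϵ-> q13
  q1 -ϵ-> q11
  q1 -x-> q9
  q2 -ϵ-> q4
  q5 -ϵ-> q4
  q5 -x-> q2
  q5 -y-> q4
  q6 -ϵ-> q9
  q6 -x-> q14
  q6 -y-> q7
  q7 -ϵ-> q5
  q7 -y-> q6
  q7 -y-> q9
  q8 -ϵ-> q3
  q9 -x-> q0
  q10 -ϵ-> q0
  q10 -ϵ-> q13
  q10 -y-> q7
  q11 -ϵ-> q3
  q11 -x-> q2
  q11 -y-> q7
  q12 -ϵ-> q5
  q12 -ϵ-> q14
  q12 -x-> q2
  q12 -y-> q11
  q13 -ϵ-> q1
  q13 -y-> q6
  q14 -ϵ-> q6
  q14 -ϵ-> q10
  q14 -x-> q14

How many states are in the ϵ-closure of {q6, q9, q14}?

9

Start with {q6, q9, q14}.
From q14 via ϵ: add q10.
From q10 via ϵ: add q0, q13.
From q13 via ϵ: add q1.
From q1 via ϵ: add q11.
From q11 via ϵ: add q3.
ϵ-closure = {q0, q1, q3, q6, q9, q10, q11, q13, q14}, which has 9 states.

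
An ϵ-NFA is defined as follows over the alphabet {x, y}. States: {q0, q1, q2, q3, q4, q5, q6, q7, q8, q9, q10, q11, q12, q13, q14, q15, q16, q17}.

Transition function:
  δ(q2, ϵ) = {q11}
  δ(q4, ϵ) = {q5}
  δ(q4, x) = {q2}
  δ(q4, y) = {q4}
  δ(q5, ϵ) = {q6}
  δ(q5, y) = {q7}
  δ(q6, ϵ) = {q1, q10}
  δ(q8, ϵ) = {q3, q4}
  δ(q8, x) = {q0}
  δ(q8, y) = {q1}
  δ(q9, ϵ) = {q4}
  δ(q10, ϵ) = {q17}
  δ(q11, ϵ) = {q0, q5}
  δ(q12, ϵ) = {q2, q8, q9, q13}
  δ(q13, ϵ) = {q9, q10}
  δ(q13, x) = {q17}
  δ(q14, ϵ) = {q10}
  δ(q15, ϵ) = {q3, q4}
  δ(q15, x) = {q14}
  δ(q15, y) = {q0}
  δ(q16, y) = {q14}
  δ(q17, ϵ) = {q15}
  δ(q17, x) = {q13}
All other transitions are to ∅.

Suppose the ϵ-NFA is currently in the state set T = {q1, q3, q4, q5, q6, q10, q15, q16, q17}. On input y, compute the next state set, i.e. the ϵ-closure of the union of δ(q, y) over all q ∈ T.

{q0, q1, q3, q4, q5, q6, q7, q10, q14, q15, q17}

q4 on y → {q4}.
q5 on y → {q7}.
q15 on y → {q0}.
q16 on y → {q14}.
No y-transition from q1, q3, q6, q10, q17.
Union after reading y: {q0, q4, q7, q14}.
Now take the ϵ-closure:
From q4 via ϵ: add q5.
From q14 via ϵ: add q10.
From q5 via ϵ: add q6.
From q10 via ϵ: add q17.
From q6 via ϵ: add q1.
From q17 via ϵ: add q15.
From q15 via ϵ: add q3.
No new states can be added; the closed set is {q0, q1, q3, q4, q5, q6, q7, q10, q14, q15, q17}.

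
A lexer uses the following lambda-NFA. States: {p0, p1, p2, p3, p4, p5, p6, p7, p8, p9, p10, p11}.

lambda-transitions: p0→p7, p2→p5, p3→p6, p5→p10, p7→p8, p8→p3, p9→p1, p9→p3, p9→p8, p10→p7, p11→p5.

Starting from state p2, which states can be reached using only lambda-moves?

{p2, p3, p5, p6, p7, p8, p10}

Start with {p2}.
From p2 via lambda: add p5.
From p5 via lambda: add p10.
From p10 via lambda: add p7.
From p7 via lambda: add p8.
From p8 via lambda: add p3.
From p3 via lambda: add p6.
No new states can be added; the closed set is {p2, p3, p5, p6, p7, p8, p10}.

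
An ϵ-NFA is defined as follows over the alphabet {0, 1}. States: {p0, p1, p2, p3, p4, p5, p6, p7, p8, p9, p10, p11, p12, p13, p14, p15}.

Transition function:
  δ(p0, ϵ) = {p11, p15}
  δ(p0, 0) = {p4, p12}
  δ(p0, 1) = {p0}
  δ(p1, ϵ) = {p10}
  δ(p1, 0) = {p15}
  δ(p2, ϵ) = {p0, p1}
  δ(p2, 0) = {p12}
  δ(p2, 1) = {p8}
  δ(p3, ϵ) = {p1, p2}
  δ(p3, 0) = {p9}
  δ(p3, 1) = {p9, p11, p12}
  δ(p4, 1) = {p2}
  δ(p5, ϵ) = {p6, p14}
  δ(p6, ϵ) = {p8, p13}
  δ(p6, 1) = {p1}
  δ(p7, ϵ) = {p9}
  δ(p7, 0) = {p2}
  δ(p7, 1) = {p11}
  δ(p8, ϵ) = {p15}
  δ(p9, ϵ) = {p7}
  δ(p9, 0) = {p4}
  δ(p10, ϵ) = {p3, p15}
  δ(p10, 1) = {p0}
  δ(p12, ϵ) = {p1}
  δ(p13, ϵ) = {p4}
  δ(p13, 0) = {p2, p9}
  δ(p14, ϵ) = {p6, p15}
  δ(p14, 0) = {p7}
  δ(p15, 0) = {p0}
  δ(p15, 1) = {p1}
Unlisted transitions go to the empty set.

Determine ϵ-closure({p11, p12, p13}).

{p0, p1, p2, p3, p4, p10, p11, p12, p13, p15}

Start with {p11, p12, p13}.
From p12 via ϵ: add p1.
From p13 via ϵ: add p4.
From p1 via ϵ: add p10.
From p10 via ϵ: add p3, p15.
From p3 via ϵ: add p2.
From p2 via ϵ: add p0.
No new states can be added; the closed set is {p0, p1, p2, p3, p4, p10, p11, p12, p13, p15}.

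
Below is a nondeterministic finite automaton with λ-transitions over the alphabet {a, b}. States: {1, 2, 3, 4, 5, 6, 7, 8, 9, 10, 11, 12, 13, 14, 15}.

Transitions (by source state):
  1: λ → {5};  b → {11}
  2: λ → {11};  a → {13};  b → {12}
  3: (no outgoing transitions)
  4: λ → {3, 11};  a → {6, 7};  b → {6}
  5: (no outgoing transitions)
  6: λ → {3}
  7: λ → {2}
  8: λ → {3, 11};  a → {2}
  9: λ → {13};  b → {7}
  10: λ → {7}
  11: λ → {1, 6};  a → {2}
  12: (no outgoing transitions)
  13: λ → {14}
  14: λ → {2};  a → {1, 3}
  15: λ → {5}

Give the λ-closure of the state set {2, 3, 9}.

Start with {2, 3, 9}.
From 2 via λ: add 11.
From 9 via λ: add 13.
From 11 via λ: add 1, 6.
From 13 via λ: add 14.
From 1 via λ: add 5.
No new states can be added; the closed set is {1, 2, 3, 5, 6, 9, 11, 13, 14}.

{1, 2, 3, 5, 6, 9, 11, 13, 14}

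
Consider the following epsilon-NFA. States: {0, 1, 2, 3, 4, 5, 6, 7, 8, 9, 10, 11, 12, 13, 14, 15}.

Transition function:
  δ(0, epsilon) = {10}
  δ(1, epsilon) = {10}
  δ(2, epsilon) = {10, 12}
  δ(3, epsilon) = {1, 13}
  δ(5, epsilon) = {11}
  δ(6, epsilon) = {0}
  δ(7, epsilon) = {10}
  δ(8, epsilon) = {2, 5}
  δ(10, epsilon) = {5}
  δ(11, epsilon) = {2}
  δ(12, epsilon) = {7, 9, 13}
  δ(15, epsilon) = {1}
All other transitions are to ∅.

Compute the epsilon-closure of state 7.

Start with {7}.
From 7 via epsilon: add 10.
From 10 via epsilon: add 5.
From 5 via epsilon: add 11.
From 11 via epsilon: add 2.
From 2 via epsilon: add 12.
From 12 via epsilon: add 9, 13.
No new states can be added; the closed set is {2, 5, 7, 9, 10, 11, 12, 13}.

{2, 5, 7, 9, 10, 11, 12, 13}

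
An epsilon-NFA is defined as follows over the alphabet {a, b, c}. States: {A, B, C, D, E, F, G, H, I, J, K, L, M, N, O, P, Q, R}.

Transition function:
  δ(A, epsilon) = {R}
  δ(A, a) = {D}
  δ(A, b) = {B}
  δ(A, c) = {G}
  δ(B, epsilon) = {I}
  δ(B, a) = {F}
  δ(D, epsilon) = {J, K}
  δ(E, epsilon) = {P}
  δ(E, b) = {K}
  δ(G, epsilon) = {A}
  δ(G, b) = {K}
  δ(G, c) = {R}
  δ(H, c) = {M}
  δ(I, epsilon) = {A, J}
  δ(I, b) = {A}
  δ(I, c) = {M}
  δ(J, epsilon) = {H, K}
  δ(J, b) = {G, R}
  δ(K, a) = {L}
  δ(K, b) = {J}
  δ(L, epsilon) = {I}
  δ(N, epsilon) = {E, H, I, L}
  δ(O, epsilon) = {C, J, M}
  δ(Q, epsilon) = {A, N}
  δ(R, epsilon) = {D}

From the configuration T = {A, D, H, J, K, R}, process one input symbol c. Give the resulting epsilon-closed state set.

{A, D, G, H, J, K, M, R}

A on c → {G}.
H on c → {M}.
No c-transition from D, J, K, R.
Union after reading c: {G, M}.
Now take the epsilon-closure:
From G via epsilon: add A.
From A via epsilon: add R.
From R via epsilon: add D.
From D via epsilon: add J, K.
From J via epsilon: add H.
No new states can be added; the closed set is {A, D, G, H, J, K, M, R}.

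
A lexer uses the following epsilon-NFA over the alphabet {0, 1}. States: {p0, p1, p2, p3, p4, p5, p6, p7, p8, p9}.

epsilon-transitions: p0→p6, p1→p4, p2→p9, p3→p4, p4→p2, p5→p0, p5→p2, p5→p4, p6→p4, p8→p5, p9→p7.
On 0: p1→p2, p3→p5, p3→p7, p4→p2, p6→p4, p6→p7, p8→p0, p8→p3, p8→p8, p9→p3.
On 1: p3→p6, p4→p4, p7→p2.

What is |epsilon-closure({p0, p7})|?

Start with {p0, p7}.
From p0 via epsilon: add p6.
From p6 via epsilon: add p4.
From p4 via epsilon: add p2.
From p2 via epsilon: add p9.
epsilon-closure = {p0, p2, p4, p6, p7, p9}, which has 6 states.

6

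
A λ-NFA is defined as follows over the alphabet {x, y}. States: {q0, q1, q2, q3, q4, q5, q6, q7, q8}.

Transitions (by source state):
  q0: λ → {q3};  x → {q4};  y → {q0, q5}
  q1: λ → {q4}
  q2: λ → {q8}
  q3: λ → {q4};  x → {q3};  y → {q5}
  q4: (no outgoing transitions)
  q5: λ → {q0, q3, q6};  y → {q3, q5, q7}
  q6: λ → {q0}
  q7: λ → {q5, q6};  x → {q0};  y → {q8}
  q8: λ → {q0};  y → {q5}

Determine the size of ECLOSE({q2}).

5

Start with {q2}.
From q2 via λ: add q8.
From q8 via λ: add q0.
From q0 via λ: add q3.
From q3 via λ: add q4.
λ-closure = {q0, q2, q3, q4, q8}, which has 5 states.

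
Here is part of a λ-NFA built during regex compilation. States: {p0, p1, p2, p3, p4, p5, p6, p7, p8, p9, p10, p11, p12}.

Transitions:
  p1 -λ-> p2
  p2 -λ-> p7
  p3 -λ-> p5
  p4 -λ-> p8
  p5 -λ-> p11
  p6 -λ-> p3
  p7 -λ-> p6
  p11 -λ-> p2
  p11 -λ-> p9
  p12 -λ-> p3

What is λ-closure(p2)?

Start with {p2}.
From p2 via λ: add p7.
From p7 via λ: add p6.
From p6 via λ: add p3.
From p3 via λ: add p5.
From p5 via λ: add p11.
From p11 via λ: add p9.
No new states can be added; the closed set is {p2, p3, p5, p6, p7, p9, p11}.

{p2, p3, p5, p6, p7, p9, p11}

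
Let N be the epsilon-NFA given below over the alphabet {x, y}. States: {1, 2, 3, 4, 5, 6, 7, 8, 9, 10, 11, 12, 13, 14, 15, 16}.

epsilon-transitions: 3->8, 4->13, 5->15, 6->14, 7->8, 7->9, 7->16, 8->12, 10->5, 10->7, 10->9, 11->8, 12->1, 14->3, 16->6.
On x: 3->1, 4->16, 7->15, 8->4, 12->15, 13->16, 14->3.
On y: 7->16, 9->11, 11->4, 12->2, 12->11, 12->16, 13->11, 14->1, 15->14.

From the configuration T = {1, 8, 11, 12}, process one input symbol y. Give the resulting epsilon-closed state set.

{1, 2, 3, 4, 6, 8, 11, 12, 13, 14, 16}

11 on y → {4}.
12 on y → {2, 11, 16}.
No y-transition from 1, 8.
Union after reading y: {2, 4, 11, 16}.
Now take the epsilon-closure:
From 4 via epsilon: add 13.
From 11 via epsilon: add 8.
From 16 via epsilon: add 6.
From 6 via epsilon: add 14.
From 8 via epsilon: add 12.
From 12 via epsilon: add 1.
From 14 via epsilon: add 3.
No new states can be added; the closed set is {1, 2, 3, 4, 6, 8, 11, 12, 13, 14, 16}.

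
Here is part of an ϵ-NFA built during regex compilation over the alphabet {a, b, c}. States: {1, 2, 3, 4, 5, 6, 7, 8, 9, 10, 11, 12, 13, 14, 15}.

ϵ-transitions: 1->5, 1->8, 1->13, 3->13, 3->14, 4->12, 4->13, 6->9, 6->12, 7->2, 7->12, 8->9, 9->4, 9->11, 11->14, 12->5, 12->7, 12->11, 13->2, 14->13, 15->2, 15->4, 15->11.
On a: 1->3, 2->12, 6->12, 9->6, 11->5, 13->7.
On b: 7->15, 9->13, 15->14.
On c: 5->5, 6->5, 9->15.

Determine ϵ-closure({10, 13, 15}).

Start with {10, 13, 15}.
From 13 via ϵ: add 2.
From 15 via ϵ: add 4, 11.
From 4 via ϵ: add 12.
From 11 via ϵ: add 14.
From 12 via ϵ: add 5, 7.
No new states can be added; the closed set is {2, 4, 5, 7, 10, 11, 12, 13, 14, 15}.

{2, 4, 5, 7, 10, 11, 12, 13, 14, 15}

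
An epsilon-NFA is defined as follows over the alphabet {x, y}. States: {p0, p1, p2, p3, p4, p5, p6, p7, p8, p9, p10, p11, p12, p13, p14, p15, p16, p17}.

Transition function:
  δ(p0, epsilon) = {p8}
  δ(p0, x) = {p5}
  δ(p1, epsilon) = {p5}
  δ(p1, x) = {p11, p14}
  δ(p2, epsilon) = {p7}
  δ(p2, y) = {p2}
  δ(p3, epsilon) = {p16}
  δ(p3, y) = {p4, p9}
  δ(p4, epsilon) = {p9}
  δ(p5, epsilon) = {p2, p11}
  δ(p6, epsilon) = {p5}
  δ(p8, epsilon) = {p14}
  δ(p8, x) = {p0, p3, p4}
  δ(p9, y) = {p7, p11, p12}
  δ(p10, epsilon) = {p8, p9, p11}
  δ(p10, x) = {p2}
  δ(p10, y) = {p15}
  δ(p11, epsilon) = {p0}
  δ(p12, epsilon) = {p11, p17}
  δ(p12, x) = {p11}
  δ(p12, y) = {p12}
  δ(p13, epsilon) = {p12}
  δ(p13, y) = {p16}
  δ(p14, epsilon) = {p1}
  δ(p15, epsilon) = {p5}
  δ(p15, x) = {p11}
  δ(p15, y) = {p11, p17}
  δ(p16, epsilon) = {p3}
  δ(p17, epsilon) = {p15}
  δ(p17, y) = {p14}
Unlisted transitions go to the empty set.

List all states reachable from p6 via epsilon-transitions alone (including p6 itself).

{p0, p1, p2, p5, p6, p7, p8, p11, p14}

Start with {p6}.
From p6 via epsilon: add p5.
From p5 via epsilon: add p2, p11.
From p2 via epsilon: add p7.
From p11 via epsilon: add p0.
From p0 via epsilon: add p8.
From p8 via epsilon: add p14.
From p14 via epsilon: add p1.
No new states can be added; the closed set is {p0, p1, p2, p5, p6, p7, p8, p11, p14}.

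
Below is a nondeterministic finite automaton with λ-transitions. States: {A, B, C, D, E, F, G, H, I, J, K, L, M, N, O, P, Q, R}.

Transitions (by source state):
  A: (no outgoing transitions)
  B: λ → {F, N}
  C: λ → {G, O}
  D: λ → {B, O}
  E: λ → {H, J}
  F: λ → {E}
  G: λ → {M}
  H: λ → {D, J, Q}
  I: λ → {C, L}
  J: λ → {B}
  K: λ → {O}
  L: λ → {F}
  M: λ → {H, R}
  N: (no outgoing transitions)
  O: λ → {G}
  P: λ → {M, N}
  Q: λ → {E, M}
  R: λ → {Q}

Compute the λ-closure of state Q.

{B, D, E, F, G, H, J, M, N, O, Q, R}

Start with {Q}.
From Q via λ: add E, M.
From E via λ: add H, J.
From M via λ: add R.
From H via λ: add D.
From J via λ: add B.
From B via λ: add F, N.
From D via λ: add O.
From O via λ: add G.
No new states can be added; the closed set is {B, D, E, F, G, H, J, M, N, O, Q, R}.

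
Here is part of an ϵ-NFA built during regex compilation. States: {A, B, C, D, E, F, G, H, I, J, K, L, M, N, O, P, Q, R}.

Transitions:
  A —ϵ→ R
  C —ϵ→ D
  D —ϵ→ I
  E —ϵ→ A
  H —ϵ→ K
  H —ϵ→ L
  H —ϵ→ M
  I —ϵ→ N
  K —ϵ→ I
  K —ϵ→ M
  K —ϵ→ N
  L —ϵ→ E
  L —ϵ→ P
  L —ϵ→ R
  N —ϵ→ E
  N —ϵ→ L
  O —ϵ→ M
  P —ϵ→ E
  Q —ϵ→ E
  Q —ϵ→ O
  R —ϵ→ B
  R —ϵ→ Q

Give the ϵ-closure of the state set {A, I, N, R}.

{A, B, E, I, L, M, N, O, P, Q, R}

Start with {A, I, N, R}.
From N via ϵ: add E, L.
From R via ϵ: add B, Q.
From L via ϵ: add P.
From Q via ϵ: add O.
From O via ϵ: add M.
No new states can be added; the closed set is {A, B, E, I, L, M, N, O, P, Q, R}.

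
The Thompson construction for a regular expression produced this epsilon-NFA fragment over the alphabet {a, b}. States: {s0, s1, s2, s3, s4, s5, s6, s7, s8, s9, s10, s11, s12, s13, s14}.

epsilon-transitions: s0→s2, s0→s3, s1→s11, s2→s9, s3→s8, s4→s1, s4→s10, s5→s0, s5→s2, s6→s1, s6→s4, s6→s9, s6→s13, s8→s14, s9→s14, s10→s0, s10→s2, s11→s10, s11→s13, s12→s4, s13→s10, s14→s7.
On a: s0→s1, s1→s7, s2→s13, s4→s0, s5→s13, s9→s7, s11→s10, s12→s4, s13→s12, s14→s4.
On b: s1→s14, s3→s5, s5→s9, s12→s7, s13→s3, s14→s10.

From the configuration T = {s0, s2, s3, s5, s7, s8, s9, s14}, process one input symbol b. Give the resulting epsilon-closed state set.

{s0, s2, s3, s5, s7, s8, s9, s10, s14}

s3 on b → {s5}.
s5 on b → {s9}.
s14 on b → {s10}.
No b-transition from s0, s2, s7, s8, s9.
Union after reading b: {s5, s9, s10}.
Now take the epsilon-closure:
From s5 via epsilon: add s0, s2.
From s9 via epsilon: add s14.
From s0 via epsilon: add s3.
From s14 via epsilon: add s7.
From s3 via epsilon: add s8.
No new states can be added; the closed set is {s0, s2, s3, s5, s7, s8, s9, s10, s14}.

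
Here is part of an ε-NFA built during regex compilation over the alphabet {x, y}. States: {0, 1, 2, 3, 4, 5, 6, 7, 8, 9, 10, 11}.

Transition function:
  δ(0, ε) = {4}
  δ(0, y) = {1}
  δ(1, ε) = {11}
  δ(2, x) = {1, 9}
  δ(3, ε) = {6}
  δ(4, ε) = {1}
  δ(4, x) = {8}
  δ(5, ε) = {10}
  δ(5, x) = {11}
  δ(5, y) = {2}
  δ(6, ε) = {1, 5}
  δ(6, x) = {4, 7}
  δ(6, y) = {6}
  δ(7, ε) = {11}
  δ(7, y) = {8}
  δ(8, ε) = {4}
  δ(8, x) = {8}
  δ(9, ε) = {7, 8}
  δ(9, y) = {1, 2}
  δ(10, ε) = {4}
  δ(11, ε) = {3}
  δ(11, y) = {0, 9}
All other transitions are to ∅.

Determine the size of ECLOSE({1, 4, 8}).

Start with {1, 4, 8}.
From 1 via ε: add 11.
From 11 via ε: add 3.
From 3 via ε: add 6.
From 6 via ε: add 5.
From 5 via ε: add 10.
ε-closure = {1, 3, 4, 5, 6, 8, 10, 11}, which has 8 states.

8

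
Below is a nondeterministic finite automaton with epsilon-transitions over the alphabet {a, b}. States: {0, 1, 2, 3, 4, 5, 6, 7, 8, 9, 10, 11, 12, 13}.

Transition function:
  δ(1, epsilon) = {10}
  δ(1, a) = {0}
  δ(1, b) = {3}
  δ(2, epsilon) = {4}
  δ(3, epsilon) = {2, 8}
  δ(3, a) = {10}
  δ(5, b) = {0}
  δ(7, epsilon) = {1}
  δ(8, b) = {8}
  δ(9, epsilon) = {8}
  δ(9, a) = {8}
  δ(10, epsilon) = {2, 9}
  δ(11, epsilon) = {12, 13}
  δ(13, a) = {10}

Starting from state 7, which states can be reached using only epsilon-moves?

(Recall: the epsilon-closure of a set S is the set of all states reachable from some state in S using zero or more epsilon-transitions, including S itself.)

Start with {7}.
From 7 via epsilon: add 1.
From 1 via epsilon: add 10.
From 10 via epsilon: add 2, 9.
From 2 via epsilon: add 4.
From 9 via epsilon: add 8.
No new states can be added; the closed set is {1, 2, 4, 7, 8, 9, 10}.

{1, 2, 4, 7, 8, 9, 10}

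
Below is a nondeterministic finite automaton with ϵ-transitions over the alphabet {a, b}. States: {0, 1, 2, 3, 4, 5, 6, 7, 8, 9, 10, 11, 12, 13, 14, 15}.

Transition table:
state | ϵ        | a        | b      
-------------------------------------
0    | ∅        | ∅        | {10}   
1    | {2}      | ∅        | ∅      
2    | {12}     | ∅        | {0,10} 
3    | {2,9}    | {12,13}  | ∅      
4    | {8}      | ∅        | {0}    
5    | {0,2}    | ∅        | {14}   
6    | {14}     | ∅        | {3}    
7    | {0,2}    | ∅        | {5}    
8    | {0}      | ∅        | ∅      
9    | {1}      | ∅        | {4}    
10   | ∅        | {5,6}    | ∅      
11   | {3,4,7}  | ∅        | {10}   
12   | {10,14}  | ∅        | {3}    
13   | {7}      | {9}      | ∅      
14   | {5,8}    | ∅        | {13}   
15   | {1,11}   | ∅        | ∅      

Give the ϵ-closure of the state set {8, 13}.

Start with {8, 13}.
From 8 via ϵ: add 0.
From 13 via ϵ: add 7.
From 7 via ϵ: add 2.
From 2 via ϵ: add 12.
From 12 via ϵ: add 10, 14.
From 14 via ϵ: add 5.
No new states can be added; the closed set is {0, 2, 5, 7, 8, 10, 12, 13, 14}.

{0, 2, 5, 7, 8, 10, 12, 13, 14}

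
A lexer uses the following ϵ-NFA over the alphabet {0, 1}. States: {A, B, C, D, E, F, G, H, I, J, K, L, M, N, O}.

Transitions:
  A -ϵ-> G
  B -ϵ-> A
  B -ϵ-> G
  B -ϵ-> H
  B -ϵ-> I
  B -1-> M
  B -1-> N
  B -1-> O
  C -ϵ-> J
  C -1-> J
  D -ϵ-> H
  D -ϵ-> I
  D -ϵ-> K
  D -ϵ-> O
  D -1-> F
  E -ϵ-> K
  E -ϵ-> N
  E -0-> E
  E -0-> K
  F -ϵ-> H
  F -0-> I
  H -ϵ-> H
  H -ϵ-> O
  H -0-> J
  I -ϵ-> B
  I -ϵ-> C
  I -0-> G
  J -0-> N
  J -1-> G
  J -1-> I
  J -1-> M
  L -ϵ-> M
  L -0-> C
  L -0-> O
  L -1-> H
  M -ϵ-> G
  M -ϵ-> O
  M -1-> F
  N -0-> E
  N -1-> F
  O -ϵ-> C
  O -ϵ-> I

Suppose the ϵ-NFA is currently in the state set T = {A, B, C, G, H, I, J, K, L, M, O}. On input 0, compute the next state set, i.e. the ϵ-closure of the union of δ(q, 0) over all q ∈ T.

{A, B, C, G, H, I, J, N, O}

H on 0 → {J}.
I on 0 → {G}.
J on 0 → {N}.
L on 0 → {C, O}.
No 0-transition from A, B, C, G, K, M, O.
Union after reading 0: {C, G, J, N, O}.
Now take the ϵ-closure:
From O via ϵ: add I.
From I via ϵ: add B.
From B via ϵ: add A, H.
No new states can be added; the closed set is {A, B, C, G, H, I, J, N, O}.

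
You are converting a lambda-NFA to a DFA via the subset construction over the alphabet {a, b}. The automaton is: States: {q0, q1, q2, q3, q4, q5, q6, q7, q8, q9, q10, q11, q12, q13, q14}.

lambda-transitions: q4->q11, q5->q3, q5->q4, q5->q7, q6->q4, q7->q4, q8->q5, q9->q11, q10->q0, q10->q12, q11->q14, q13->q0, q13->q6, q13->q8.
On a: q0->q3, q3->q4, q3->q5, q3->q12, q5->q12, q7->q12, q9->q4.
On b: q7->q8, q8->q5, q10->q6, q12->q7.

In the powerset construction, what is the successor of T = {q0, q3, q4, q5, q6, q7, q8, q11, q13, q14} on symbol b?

q7 on b → {q8}.
q8 on b → {q5}.
No b-transition from q0, q3, q4, q5, q6, q11, q13, q14.
Union after reading b: {q5, q8}.
Now take the lambda-closure:
From q5 via lambda: add q3, q4, q7.
From q4 via lambda: add q11.
From q11 via lambda: add q14.
No new states can be added; the closed set is {q3, q4, q5, q7, q8, q11, q14}.

{q3, q4, q5, q7, q8, q11, q14}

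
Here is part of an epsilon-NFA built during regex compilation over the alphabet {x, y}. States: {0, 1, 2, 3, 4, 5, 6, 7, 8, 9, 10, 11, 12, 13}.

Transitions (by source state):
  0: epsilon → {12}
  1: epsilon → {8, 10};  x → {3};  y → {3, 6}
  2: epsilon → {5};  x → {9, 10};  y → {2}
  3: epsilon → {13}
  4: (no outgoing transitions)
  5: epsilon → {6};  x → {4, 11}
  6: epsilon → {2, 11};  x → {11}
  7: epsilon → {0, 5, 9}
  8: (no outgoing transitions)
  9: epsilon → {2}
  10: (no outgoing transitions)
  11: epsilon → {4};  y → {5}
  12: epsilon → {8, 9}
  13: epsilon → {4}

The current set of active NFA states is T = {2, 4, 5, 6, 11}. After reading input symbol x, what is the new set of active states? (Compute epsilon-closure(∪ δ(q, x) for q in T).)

2 on x → {9, 10}.
5 on x → {4, 11}.
6 on x → {11}.
No x-transition from 4, 11.
Union after reading x: {4, 9, 10, 11}.
Now take the epsilon-closure:
From 9 via epsilon: add 2.
From 2 via epsilon: add 5.
From 5 via epsilon: add 6.
No new states can be added; the closed set is {2, 4, 5, 6, 9, 10, 11}.

{2, 4, 5, 6, 9, 10, 11}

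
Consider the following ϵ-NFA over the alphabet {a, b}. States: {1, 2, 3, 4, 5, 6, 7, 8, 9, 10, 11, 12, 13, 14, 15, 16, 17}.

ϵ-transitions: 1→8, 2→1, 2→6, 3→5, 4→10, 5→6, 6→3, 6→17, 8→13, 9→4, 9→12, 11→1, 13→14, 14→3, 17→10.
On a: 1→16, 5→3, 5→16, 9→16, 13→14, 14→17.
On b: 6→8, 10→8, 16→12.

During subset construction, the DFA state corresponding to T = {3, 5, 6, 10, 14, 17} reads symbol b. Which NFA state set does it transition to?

{3, 5, 6, 8, 10, 13, 14, 17}

6 on b → {8}.
10 on b → {8}.
No b-transition from 3, 5, 14, 17.
Union after reading b: {8}.
Now take the ϵ-closure:
From 8 via ϵ: add 13.
From 13 via ϵ: add 14.
From 14 via ϵ: add 3.
From 3 via ϵ: add 5.
From 5 via ϵ: add 6.
From 6 via ϵ: add 17.
From 17 via ϵ: add 10.
No new states can be added; the closed set is {3, 5, 6, 8, 10, 13, 14, 17}.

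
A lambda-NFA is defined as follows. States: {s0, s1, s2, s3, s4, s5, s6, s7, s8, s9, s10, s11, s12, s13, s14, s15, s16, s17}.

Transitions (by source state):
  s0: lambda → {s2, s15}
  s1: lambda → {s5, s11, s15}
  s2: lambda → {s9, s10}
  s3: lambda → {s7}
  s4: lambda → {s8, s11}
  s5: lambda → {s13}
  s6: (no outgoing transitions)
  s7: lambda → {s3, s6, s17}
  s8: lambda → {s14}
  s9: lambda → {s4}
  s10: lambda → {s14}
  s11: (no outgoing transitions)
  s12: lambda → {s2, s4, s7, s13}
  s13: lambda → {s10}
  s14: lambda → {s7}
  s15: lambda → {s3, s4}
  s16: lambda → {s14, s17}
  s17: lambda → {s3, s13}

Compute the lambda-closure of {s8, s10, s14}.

{s3, s6, s7, s8, s10, s13, s14, s17}

Start with {s8, s10, s14}.
From s14 via lambda: add s7.
From s7 via lambda: add s3, s6, s17.
From s17 via lambda: add s13.
No new states can be added; the closed set is {s3, s6, s7, s8, s10, s13, s14, s17}.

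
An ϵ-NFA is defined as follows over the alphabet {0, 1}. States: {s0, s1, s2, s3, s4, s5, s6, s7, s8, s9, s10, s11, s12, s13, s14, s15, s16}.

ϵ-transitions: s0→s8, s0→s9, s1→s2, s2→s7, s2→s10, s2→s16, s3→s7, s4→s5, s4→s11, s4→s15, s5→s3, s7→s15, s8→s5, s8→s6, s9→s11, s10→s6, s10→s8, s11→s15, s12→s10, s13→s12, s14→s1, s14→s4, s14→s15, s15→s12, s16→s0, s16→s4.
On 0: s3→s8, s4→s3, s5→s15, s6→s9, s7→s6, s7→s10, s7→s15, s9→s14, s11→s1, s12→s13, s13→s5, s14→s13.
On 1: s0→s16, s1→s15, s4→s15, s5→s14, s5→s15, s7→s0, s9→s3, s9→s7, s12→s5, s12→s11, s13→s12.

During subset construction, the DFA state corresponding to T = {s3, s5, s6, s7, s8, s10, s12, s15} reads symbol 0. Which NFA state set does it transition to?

{s3, s5, s6, s7, s8, s9, s10, s11, s12, s13, s15}

s3 on 0 → {s8}.
s5 on 0 → {s15}.
s6 on 0 → {s9}.
s7 on 0 → {s6, s10, s15}.
s12 on 0 → {s13}.
No 0-transition from s8, s10, s15.
Union after reading 0: {s6, s8, s9, s10, s13, s15}.
Now take the ϵ-closure:
From s8 via ϵ: add s5.
From s9 via ϵ: add s11.
From s13 via ϵ: add s12.
From s5 via ϵ: add s3.
From s3 via ϵ: add s7.
No new states can be added; the closed set is {s3, s5, s6, s7, s8, s9, s10, s11, s12, s13, s15}.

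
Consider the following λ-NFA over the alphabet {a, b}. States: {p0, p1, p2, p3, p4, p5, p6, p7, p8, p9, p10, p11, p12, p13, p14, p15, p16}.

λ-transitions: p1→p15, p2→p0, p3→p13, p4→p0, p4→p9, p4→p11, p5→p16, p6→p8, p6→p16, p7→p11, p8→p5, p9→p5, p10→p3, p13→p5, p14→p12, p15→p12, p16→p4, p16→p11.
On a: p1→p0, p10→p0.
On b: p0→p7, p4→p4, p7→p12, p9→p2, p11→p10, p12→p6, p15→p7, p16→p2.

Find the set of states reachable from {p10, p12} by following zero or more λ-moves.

{p0, p3, p4, p5, p9, p10, p11, p12, p13, p16}

Start with {p10, p12}.
From p10 via λ: add p3.
From p3 via λ: add p13.
From p13 via λ: add p5.
From p5 via λ: add p16.
From p16 via λ: add p4, p11.
From p4 via λ: add p0, p9.
No new states can be added; the closed set is {p0, p3, p4, p5, p9, p10, p11, p12, p13, p16}.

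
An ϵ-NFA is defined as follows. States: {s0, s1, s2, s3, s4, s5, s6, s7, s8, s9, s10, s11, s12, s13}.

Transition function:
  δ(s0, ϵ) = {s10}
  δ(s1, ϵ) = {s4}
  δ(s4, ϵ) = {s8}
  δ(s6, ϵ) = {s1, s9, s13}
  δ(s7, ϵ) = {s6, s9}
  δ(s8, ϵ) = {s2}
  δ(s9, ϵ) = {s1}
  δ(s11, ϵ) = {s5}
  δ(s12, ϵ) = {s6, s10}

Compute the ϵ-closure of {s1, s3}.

Start with {s1, s3}.
From s1 via ϵ: add s4.
From s4 via ϵ: add s8.
From s8 via ϵ: add s2.
No new states can be added; the closed set is {s1, s2, s3, s4, s8}.

{s1, s2, s3, s4, s8}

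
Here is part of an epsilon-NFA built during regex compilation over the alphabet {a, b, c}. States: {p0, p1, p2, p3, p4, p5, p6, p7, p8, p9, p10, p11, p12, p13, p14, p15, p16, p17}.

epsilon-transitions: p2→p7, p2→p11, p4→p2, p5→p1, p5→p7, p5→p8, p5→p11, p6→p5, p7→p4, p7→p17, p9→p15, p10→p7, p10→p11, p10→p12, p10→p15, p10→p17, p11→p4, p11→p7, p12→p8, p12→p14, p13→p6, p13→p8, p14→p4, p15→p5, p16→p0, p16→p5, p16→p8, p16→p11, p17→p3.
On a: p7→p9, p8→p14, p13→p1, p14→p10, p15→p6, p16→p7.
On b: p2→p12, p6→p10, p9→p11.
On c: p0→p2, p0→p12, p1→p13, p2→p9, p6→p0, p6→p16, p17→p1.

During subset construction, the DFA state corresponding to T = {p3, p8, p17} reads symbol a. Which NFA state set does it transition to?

{p2, p3, p4, p7, p11, p14, p17}

p8 on a → {p14}.
No a-transition from p3, p17.
Union after reading a: {p14}.
Now take the epsilon-closure:
From p14 via epsilon: add p4.
From p4 via epsilon: add p2.
From p2 via epsilon: add p7, p11.
From p7 via epsilon: add p17.
From p17 via epsilon: add p3.
No new states can be added; the closed set is {p2, p3, p4, p7, p11, p14, p17}.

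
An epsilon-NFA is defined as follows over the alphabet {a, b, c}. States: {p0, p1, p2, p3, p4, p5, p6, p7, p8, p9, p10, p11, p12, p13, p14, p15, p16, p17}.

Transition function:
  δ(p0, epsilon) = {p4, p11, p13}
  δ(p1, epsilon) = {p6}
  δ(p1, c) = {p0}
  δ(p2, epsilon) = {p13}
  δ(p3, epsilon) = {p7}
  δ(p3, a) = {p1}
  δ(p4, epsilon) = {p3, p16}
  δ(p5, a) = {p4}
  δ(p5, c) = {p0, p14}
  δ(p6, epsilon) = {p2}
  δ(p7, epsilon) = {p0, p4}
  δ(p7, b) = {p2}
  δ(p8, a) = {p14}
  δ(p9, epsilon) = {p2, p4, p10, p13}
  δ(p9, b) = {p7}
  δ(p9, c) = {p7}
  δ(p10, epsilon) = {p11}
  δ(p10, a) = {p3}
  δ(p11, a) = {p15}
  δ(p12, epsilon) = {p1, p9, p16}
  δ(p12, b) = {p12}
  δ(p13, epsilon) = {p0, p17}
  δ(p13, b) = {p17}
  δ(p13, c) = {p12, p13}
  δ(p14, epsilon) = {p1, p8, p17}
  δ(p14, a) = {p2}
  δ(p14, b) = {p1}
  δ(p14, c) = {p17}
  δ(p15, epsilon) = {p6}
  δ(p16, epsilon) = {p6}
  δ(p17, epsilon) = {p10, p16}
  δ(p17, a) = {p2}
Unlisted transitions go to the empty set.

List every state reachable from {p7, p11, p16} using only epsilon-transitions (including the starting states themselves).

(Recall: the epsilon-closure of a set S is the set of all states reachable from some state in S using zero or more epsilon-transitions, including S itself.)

Start with {p7, p11, p16}.
From p7 via epsilon: add p0, p4.
From p16 via epsilon: add p6.
From p0 via epsilon: add p13.
From p4 via epsilon: add p3.
From p6 via epsilon: add p2.
From p13 via epsilon: add p17.
From p17 via epsilon: add p10.
No new states can be added; the closed set is {p0, p2, p3, p4, p6, p7, p10, p11, p13, p16, p17}.

{p0, p2, p3, p4, p6, p7, p10, p11, p13, p16, p17}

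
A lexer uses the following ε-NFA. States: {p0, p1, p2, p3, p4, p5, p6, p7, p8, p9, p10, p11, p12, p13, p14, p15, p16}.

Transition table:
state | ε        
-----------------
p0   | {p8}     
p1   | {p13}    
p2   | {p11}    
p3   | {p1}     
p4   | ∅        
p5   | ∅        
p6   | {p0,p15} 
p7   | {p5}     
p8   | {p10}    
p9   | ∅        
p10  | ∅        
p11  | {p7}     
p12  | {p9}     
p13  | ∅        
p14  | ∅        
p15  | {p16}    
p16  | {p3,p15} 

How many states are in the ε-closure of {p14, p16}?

6

Start with {p14, p16}.
From p16 via ε: add p3, p15.
From p3 via ε: add p1.
From p1 via ε: add p13.
ε-closure = {p1, p3, p13, p14, p15, p16}, which has 6 states.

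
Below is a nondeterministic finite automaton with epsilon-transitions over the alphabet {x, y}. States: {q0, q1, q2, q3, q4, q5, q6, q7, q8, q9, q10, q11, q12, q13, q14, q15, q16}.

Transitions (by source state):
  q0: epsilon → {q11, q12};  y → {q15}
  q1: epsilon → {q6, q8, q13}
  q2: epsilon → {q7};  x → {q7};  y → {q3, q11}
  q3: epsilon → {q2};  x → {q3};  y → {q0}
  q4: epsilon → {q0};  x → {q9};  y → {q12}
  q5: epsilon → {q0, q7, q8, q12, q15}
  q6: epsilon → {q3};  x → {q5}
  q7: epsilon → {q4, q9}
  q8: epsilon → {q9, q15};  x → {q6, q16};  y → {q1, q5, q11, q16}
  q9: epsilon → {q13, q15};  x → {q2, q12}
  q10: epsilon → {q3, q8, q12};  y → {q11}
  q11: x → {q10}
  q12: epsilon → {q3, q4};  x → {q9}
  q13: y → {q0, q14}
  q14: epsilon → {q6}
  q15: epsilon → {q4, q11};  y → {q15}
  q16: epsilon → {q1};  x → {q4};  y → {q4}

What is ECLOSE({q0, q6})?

{q0, q2, q3, q4, q6, q7, q9, q11, q12, q13, q15}

Start with {q0, q6}.
From q0 via epsilon: add q11, q12.
From q6 via epsilon: add q3.
From q3 via epsilon: add q2.
From q12 via epsilon: add q4.
From q2 via epsilon: add q7.
From q7 via epsilon: add q9.
From q9 via epsilon: add q13, q15.
No new states can be added; the closed set is {q0, q2, q3, q4, q6, q7, q9, q11, q12, q13, q15}.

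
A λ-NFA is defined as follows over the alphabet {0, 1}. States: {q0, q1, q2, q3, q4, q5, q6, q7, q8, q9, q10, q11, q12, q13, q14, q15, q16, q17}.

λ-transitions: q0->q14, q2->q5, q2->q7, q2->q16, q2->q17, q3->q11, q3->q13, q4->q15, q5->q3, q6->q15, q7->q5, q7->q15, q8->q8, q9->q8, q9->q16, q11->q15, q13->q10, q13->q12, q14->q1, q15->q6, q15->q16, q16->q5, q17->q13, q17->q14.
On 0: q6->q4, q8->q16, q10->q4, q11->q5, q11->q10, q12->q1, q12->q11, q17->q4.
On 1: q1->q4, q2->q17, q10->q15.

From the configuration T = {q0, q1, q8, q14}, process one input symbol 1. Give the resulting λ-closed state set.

{q3, q4, q5, q6, q10, q11, q12, q13, q15, q16}

q1 on 1 → {q4}.
No 1-transition from q0, q8, q14.
Union after reading 1: {q4}.
Now take the λ-closure:
From q4 via λ: add q15.
From q15 via λ: add q6, q16.
From q16 via λ: add q5.
From q5 via λ: add q3.
From q3 via λ: add q11, q13.
From q13 via λ: add q10, q12.
No new states can be added; the closed set is {q3, q4, q5, q6, q10, q11, q12, q13, q15, q16}.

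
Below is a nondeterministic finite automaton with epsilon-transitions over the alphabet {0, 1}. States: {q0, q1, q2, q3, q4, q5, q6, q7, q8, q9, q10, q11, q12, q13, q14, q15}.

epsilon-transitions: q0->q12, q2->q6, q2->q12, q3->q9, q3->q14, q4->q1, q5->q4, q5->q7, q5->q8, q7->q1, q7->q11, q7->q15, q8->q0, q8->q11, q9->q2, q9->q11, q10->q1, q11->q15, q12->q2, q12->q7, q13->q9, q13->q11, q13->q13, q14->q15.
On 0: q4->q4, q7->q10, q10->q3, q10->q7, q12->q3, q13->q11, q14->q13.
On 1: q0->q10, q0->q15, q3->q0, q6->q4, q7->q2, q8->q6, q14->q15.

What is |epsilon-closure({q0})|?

8

Start with {q0}.
From q0 via epsilon: add q12.
From q12 via epsilon: add q2, q7.
From q2 via epsilon: add q6.
From q7 via epsilon: add q1, q11, q15.
epsilon-closure = {q0, q1, q2, q6, q7, q11, q12, q15}, which has 8 states.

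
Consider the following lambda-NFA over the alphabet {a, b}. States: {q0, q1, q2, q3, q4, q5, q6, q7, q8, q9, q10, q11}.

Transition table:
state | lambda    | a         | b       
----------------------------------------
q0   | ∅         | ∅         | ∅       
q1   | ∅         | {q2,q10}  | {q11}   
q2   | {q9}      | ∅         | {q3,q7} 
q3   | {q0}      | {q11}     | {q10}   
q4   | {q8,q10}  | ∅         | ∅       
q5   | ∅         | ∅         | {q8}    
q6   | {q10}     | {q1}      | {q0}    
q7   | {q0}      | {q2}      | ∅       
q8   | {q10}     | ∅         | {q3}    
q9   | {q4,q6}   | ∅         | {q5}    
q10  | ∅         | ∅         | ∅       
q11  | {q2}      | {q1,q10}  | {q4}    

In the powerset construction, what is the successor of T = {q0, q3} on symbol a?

q3 on a → {q11}.
No a-transition from q0.
Union after reading a: {q11}.
Now take the lambda-closure:
From q11 via lambda: add q2.
From q2 via lambda: add q9.
From q9 via lambda: add q4, q6.
From q4 via lambda: add q8, q10.
No new states can be added; the closed set is {q2, q4, q6, q8, q9, q10, q11}.

{q2, q4, q6, q8, q9, q10, q11}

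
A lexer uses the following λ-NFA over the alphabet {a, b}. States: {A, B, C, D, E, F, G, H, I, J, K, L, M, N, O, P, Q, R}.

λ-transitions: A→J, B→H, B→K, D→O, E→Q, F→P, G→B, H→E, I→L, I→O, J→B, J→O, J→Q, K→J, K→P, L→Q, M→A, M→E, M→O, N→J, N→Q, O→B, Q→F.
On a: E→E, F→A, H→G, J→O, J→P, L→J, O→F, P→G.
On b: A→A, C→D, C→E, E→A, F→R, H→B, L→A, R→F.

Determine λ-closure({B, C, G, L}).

Start with {B, C, G, L}.
From B via λ: add H, K.
From L via λ: add Q.
From H via λ: add E.
From K via λ: add J, P.
From Q via λ: add F.
From J via λ: add O.
No new states can be added; the closed set is {B, C, E, F, G, H, J, K, L, O, P, Q}.

{B, C, E, F, G, H, J, K, L, O, P, Q}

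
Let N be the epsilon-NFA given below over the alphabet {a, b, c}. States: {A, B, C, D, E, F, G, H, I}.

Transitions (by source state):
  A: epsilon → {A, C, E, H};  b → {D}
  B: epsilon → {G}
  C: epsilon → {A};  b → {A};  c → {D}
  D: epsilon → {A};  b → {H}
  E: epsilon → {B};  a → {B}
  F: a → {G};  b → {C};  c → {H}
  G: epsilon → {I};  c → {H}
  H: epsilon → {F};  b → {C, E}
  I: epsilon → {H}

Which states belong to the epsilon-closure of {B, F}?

Start with {B, F}.
From B via epsilon: add G.
From G via epsilon: add I.
From I via epsilon: add H.
No new states can be added; the closed set is {B, F, G, H, I}.

{B, F, G, H, I}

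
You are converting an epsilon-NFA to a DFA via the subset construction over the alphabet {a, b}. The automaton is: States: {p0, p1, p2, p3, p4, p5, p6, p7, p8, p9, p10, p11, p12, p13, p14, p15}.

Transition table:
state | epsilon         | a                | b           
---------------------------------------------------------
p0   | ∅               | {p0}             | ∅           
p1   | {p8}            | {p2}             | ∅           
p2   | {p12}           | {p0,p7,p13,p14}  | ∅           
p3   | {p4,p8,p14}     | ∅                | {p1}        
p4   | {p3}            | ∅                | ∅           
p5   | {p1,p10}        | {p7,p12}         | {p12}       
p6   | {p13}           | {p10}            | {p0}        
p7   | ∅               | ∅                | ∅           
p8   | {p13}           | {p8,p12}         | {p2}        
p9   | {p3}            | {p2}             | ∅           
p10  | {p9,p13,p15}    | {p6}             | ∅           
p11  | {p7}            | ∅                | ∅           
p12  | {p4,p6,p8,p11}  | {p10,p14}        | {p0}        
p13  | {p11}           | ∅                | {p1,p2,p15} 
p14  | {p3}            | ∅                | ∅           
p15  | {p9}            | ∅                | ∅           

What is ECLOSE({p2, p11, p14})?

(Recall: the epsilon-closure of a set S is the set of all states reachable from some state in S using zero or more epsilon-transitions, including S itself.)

{p2, p3, p4, p6, p7, p8, p11, p12, p13, p14}

Start with {p2, p11, p14}.
From p2 via epsilon: add p12.
From p11 via epsilon: add p7.
From p14 via epsilon: add p3.
From p3 via epsilon: add p4, p8.
From p12 via epsilon: add p6.
From p6 via epsilon: add p13.
No new states can be added; the closed set is {p2, p3, p4, p6, p7, p8, p11, p12, p13, p14}.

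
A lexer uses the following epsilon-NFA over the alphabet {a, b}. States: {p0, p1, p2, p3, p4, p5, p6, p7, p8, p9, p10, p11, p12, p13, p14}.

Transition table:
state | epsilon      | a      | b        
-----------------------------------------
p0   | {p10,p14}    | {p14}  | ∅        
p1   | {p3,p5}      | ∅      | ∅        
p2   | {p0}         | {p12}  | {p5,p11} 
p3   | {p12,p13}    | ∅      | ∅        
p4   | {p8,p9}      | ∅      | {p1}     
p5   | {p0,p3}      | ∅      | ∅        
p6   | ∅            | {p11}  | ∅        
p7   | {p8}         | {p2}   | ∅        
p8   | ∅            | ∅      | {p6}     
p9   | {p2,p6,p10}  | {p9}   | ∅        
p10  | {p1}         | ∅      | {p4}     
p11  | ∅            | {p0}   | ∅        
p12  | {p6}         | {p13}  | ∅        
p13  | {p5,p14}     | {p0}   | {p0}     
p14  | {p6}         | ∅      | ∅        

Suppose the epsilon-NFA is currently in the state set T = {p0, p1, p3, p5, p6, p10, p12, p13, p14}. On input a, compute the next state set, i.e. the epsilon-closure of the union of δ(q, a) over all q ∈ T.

{p0, p1, p3, p5, p6, p10, p11, p12, p13, p14}

p0 on a → {p14}.
p6 on a → {p11}.
p12 on a → {p13}.
p13 on a → {p0}.
No a-transition from p1, p3, p5, p10, p14.
Union after reading a: {p0, p11, p13, p14}.
Now take the epsilon-closure:
From p0 via epsilon: add p10.
From p13 via epsilon: add p5.
From p14 via epsilon: add p6.
From p5 via epsilon: add p3.
From p10 via epsilon: add p1.
From p3 via epsilon: add p12.
No new states can be added; the closed set is {p0, p1, p3, p5, p6, p10, p11, p12, p13, p14}.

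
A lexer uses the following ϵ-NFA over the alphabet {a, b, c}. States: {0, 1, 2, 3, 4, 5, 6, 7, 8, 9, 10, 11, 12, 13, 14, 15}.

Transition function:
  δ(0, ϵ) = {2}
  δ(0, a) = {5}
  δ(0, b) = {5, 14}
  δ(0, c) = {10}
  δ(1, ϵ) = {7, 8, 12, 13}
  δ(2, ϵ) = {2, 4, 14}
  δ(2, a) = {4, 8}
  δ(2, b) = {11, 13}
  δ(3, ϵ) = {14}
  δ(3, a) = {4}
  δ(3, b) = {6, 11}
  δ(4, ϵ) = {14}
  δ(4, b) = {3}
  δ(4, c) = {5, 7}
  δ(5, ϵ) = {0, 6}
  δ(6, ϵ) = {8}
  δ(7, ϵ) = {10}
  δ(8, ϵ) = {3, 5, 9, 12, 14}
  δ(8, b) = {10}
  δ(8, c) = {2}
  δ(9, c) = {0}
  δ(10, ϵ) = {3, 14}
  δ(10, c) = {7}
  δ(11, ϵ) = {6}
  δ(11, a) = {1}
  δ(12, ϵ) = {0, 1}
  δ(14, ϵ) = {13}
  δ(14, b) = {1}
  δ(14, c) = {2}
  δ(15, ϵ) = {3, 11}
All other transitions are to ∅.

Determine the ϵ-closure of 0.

{0, 2, 4, 13, 14}

Start with {0}.
From 0 via ϵ: add 2.
From 2 via ϵ: add 4, 14.
From 14 via ϵ: add 13.
No new states can be added; the closed set is {0, 2, 4, 13, 14}.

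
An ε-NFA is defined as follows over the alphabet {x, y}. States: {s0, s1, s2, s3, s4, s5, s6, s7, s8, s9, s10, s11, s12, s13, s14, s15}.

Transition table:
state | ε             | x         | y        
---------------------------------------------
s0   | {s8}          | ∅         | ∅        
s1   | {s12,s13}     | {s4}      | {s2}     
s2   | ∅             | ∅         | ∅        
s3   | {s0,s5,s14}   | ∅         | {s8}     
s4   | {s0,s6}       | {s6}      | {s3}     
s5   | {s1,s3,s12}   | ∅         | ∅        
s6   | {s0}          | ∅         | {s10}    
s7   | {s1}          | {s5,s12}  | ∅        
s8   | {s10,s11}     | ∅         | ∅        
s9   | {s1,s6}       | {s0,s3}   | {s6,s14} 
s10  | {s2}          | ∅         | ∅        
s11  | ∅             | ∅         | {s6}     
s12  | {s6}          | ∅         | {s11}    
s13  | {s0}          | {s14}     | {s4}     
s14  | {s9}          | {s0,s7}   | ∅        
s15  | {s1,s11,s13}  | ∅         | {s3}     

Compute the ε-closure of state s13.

{s0, s2, s8, s10, s11, s13}

Start with {s13}.
From s13 via ε: add s0.
From s0 via ε: add s8.
From s8 via ε: add s10, s11.
From s10 via ε: add s2.
No new states can be added; the closed set is {s0, s2, s8, s10, s11, s13}.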